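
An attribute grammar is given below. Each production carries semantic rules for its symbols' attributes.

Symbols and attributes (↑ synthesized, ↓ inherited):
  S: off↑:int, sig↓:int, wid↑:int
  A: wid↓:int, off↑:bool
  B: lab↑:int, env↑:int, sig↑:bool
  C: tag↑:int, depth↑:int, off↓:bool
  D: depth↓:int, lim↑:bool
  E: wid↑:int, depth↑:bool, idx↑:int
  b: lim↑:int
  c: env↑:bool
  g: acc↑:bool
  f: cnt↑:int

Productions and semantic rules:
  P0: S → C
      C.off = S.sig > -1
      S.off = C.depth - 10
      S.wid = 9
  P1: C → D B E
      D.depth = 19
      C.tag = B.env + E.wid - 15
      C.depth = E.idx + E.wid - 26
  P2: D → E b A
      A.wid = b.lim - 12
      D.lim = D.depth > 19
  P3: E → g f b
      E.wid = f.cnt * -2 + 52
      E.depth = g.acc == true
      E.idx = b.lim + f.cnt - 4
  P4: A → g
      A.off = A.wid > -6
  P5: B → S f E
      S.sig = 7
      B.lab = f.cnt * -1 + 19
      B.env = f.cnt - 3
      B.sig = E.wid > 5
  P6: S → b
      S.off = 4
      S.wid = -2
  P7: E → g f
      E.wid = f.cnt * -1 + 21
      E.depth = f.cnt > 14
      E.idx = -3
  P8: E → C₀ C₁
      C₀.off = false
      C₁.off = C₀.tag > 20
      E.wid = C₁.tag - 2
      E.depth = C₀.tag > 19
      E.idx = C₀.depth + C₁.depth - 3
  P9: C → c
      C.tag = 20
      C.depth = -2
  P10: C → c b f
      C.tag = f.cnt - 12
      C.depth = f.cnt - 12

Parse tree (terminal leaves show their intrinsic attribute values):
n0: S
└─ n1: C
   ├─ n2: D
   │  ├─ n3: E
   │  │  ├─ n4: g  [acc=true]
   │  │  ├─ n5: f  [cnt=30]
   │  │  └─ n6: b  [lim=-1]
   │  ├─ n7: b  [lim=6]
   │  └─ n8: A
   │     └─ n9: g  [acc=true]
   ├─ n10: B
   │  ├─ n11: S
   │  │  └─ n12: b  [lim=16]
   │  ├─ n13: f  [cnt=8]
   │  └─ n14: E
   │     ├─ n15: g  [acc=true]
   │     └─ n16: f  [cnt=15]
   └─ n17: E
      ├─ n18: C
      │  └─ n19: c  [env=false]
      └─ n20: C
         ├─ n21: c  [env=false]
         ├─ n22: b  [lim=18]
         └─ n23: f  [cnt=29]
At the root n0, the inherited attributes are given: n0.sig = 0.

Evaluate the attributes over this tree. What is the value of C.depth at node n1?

1

1. n0.sig = 0  [given at root]
2. n1.off = true  [S.sig > -1]
3. n2.depth = 19  [19]
4. n4.acc = true  [terminal]
5. n5.cnt = 30  [terminal]
6. n6.lim = -1  [terminal]
7. n3.wid = -8  [f.cnt * -2 + 52]
8. n3.depth = true  [g.acc == true]
9. n3.idx = 25  [b.lim + f.cnt - 4]
10. n7.lim = 6  [terminal]
11. n8.wid = -6  [b.lim - 12]
12. n9.acc = true  [terminal]
13. n8.off = false  [A.wid > -6]
14. n2.lim = false  [D.depth > 19]
15. n11.sig = 7  [7]
16. n12.lim = 16  [terminal]
17. n11.off = 4  [4]
18. n11.wid = -2  [-2]
19. n13.cnt = 8  [terminal]
20. n15.acc = true  [terminal]
21. n16.cnt = 15  [terminal]
22. n14.wid = 6  [f.cnt * -1 + 21]
23. n14.depth = true  [f.cnt > 14]
24. n14.idx = -3  [-3]
25. n10.lab = 11  [f.cnt * -1 + 19]
26. n10.env = 5  [f.cnt - 3]
27. n10.sig = true  [E.wid > 5]
28. n18.off = false  [false]
29. n19.env = false  [terminal]
30. n18.tag = 20  [20]
31. n18.depth = -2  [-2]
32. n20.off = false  [C₀.tag > 20]
33. n21.env = false  [terminal]
34. n22.lim = 18  [terminal]
35. n23.cnt = 29  [terminal]
36. n20.tag = 17  [f.cnt - 12]
37. n20.depth = 17  [f.cnt - 12]
38. n17.wid = 15  [C₁.tag - 2]
39. n17.depth = true  [C₀.tag > 19]
40. n17.idx = 12  [C₀.depth + C₁.depth - 3]
41. n1.tag = 5  [B.env + E.wid - 15]
42. n1.depth = 1  [E.idx + E.wid - 26]
43. n0.off = -9  [C.depth - 10]
44. n0.wid = 9  [9]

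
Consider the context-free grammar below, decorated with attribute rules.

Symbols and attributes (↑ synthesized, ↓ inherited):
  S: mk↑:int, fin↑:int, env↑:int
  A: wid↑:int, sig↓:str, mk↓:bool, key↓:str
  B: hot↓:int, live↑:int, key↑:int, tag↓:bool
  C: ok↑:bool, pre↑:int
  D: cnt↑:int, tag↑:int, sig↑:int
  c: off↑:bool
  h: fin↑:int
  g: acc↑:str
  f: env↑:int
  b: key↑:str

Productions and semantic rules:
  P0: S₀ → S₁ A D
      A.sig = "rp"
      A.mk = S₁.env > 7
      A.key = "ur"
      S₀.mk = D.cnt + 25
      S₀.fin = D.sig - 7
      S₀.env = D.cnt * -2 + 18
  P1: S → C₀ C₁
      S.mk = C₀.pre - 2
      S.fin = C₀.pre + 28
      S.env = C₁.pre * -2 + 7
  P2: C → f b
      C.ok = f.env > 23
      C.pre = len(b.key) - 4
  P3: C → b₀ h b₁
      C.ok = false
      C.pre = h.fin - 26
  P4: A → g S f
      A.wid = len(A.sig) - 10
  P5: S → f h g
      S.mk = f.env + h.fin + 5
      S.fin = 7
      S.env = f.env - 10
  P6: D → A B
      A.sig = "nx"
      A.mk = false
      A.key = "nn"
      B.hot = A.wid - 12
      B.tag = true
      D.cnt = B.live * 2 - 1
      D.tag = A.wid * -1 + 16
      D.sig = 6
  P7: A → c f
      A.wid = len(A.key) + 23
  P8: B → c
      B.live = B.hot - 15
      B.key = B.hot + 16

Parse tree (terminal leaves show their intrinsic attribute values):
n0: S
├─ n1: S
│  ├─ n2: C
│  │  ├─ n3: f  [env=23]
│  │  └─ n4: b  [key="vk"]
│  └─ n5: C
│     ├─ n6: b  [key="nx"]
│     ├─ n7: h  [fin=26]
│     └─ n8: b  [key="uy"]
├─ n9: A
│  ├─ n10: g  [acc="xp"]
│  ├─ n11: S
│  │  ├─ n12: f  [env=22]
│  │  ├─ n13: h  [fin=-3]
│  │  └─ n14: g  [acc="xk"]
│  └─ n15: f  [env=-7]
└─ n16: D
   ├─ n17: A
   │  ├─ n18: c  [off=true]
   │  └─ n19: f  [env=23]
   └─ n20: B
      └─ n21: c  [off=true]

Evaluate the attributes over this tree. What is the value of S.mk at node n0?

1. n3.env = 23  [terminal]
2. n4.key = "vk"  [terminal]
3. n2.ok = false  [f.env > 23]
4. n2.pre = -2  [len(b.key) - 4]
5. n6.key = "nx"  [terminal]
6. n7.fin = 26  [terminal]
7. n8.key = "uy"  [terminal]
8. n5.ok = false  [false]
9. n5.pre = 0  [h.fin - 26]
10. n1.mk = -4  [C₀.pre - 2]
11. n1.fin = 26  [C₀.pre + 28]
12. n1.env = 7  [C₁.pre * -2 + 7]
13. n9.sig = "rp"  ["rp"]
14. n9.mk = false  [S₁.env > 7]
15. n9.key = "ur"  ["ur"]
16. n10.acc = "xp"  [terminal]
17. n12.env = 22  [terminal]
18. n13.fin = -3  [terminal]
19. n14.acc = "xk"  [terminal]
20. n11.mk = 24  [f.env + h.fin + 5]
21. n11.fin = 7  [7]
22. n11.env = 12  [f.env - 10]
23. n15.env = -7  [terminal]
24. n9.wid = -8  [len(A.sig) - 10]
25. n17.sig = "nx"  ["nx"]
26. n17.mk = false  [false]
27. n17.key = "nn"  ["nn"]
28. n18.off = true  [terminal]
29. n19.env = 23  [terminal]
30. n17.wid = 25  [len(A.key) + 23]
31. n20.hot = 13  [A.wid - 12]
32. n20.tag = true  [true]
33. n21.off = true  [terminal]
34. n20.live = -2  [B.hot - 15]
35. n20.key = 29  [B.hot + 16]
36. n16.cnt = -5  [B.live * 2 - 1]
37. n16.tag = -9  [A.wid * -1 + 16]
38. n16.sig = 6  [6]
39. n0.mk = 20  [D.cnt + 25]
40. n0.fin = -1  [D.sig - 7]
41. n0.env = 28  [D.cnt * -2 + 18]

20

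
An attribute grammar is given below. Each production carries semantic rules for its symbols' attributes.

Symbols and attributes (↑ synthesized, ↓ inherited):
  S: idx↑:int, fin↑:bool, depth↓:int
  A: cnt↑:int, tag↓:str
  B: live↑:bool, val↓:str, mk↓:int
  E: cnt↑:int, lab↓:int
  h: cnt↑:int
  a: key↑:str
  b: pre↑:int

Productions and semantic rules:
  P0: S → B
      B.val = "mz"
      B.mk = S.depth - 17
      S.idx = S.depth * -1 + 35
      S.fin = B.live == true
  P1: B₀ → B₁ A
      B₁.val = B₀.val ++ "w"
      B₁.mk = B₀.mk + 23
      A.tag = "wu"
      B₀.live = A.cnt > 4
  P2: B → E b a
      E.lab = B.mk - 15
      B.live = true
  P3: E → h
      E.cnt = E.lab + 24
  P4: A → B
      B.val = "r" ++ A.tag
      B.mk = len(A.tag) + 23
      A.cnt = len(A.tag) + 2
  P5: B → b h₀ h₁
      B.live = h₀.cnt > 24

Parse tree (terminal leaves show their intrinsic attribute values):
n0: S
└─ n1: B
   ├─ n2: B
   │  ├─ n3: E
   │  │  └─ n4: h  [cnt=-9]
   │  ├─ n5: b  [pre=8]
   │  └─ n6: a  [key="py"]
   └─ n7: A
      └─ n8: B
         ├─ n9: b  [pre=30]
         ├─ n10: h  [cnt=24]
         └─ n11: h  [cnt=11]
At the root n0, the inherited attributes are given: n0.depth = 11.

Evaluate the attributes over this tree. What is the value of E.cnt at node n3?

26

1. n0.depth = 11  [given at root]
2. n1.val = "mz"  ["mz"]
3. n1.mk = -6  [S.depth - 17]
4. n2.val = "mzw"  [B₀.val ++ "w"]
5. n2.mk = 17  [B₀.mk + 23]
6. n3.lab = 2  [B.mk - 15]
7. n4.cnt = -9  [terminal]
8. n3.cnt = 26  [E.lab + 24]
9. n5.pre = 8  [terminal]
10. n6.key = "py"  [terminal]
11. n2.live = true  [true]
12. n7.tag = "wu"  ["wu"]
13. n8.val = "rwu"  ["r" ++ A.tag]
14. n8.mk = 25  [len(A.tag) + 23]
15. n9.pre = 30  [terminal]
16. n10.cnt = 24  [terminal]
17. n11.cnt = 11  [terminal]
18. n8.live = false  [h₀.cnt > 24]
19. n7.cnt = 4  [len(A.tag) + 2]
20. n1.live = false  [A.cnt > 4]
21. n0.idx = 24  [S.depth * -1 + 35]
22. n0.fin = false  [B.live == true]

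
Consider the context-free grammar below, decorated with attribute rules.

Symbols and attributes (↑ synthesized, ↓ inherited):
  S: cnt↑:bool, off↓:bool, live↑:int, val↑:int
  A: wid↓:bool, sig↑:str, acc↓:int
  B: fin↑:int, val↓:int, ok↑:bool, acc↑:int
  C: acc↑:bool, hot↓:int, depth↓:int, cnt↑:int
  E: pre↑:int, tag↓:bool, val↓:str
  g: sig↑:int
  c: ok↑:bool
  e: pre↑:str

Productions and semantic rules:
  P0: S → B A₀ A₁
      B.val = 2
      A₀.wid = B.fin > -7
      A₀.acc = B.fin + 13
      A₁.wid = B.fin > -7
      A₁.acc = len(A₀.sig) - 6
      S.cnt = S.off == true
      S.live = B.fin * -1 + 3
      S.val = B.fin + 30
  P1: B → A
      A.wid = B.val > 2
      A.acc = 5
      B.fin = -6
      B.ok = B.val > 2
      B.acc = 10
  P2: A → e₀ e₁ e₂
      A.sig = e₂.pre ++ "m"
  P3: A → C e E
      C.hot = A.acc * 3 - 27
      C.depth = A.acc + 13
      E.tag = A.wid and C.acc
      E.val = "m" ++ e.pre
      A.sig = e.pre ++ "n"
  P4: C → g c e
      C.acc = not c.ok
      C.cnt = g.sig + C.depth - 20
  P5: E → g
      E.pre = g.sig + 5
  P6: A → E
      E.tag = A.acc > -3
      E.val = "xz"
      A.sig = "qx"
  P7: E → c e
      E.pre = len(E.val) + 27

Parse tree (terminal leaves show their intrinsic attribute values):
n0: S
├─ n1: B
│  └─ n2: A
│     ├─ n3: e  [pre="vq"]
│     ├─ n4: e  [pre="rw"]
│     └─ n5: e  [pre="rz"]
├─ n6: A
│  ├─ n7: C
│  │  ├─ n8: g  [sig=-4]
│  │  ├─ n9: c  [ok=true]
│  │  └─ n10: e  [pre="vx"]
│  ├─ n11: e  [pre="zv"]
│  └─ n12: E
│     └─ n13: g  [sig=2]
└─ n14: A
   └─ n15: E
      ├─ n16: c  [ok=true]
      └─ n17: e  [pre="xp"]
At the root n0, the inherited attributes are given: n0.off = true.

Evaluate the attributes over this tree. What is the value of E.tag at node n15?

1. n0.off = true  [given at root]
2. n1.val = 2  [2]
3. n2.wid = false  [B.val > 2]
4. n2.acc = 5  [5]
5. n3.pre = "vq"  [terminal]
6. n4.pre = "rw"  [terminal]
7. n5.pre = "rz"  [terminal]
8. n2.sig = "rzm"  [e₂.pre ++ "m"]
9. n1.fin = -6  [-6]
10. n1.ok = false  [B.val > 2]
11. n1.acc = 10  [10]
12. n6.wid = true  [B.fin > -7]
13. n6.acc = 7  [B.fin + 13]
14. n7.hot = -6  [A.acc * 3 - 27]
15. n7.depth = 20  [A.acc + 13]
16. n8.sig = -4  [terminal]
17. n9.ok = true  [terminal]
18. n10.pre = "vx"  [terminal]
19. n7.acc = false  [not c.ok]
20. n7.cnt = -4  [g.sig + C.depth - 20]
21. n11.pre = "zv"  [terminal]
22. n12.tag = false  [A.wid and C.acc]
23. n12.val = "mzv"  ["m" ++ e.pre]
24. n13.sig = 2  [terminal]
25. n12.pre = 7  [g.sig + 5]
26. n6.sig = "zvn"  [e.pre ++ "n"]
27. n14.wid = true  [B.fin > -7]
28. n14.acc = -3  [len(A₀.sig) - 6]
29. n15.tag = false  [A.acc > -3]
30. n15.val = "xz"  ["xz"]
31. n16.ok = true  [terminal]
32. n17.pre = "xp"  [terminal]
33. n15.pre = 29  [len(E.val) + 27]
34. n14.sig = "qx"  ["qx"]
35. n0.cnt = true  [S.off == true]
36. n0.live = 9  [B.fin * -1 + 3]
37. n0.val = 24  [B.fin + 30]

false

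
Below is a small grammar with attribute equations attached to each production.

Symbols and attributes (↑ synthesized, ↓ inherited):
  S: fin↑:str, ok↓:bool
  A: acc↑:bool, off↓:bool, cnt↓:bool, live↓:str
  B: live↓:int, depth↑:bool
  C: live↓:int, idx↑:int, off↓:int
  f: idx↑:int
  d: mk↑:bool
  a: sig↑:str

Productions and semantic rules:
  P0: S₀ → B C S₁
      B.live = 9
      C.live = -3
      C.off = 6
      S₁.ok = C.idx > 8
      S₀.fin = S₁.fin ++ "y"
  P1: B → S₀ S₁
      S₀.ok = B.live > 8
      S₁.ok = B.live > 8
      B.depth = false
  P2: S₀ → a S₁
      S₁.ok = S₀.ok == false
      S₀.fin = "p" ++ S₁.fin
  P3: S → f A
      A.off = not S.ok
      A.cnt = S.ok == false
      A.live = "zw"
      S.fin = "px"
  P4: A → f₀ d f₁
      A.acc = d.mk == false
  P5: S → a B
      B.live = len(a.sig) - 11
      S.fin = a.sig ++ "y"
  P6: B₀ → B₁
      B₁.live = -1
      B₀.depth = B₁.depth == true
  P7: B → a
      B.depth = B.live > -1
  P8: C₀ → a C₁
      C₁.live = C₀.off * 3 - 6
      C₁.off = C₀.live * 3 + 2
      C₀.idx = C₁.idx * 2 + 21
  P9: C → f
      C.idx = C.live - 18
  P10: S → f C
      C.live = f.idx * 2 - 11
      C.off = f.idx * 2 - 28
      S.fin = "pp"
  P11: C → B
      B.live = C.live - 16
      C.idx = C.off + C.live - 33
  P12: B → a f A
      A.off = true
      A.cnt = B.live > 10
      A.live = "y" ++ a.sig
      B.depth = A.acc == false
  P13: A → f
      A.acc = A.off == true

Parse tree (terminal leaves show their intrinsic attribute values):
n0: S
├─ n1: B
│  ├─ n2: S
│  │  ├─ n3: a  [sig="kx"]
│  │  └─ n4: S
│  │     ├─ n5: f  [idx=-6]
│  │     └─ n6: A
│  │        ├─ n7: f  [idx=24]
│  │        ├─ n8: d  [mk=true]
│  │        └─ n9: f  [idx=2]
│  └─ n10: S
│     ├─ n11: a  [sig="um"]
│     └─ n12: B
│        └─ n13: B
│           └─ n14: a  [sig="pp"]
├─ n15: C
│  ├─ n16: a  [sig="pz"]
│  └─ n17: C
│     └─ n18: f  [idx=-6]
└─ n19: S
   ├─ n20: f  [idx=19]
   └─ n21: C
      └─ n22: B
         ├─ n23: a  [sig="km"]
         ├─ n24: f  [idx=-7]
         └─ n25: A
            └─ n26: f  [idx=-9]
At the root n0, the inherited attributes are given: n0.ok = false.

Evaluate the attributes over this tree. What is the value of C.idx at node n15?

9

1. n0.ok = false  [given at root]
2. n1.live = 9  [9]
3. n2.ok = true  [B.live > 8]
4. n3.sig = "kx"  [terminal]
5. n4.ok = false  [S₀.ok == false]
6. n5.idx = -6  [terminal]
7. n6.off = true  [not S.ok]
8. n6.cnt = true  [S.ok == false]
9. n6.live = "zw"  ["zw"]
10. n7.idx = 24  [terminal]
11. n8.mk = true  [terminal]
12. n9.idx = 2  [terminal]
13. n6.acc = false  [d.mk == false]
14. n4.fin = "px"  ["px"]
15. n2.fin = "ppx"  ["p" ++ S₁.fin]
16. n10.ok = true  [B.live > 8]
17. n11.sig = "um"  [terminal]
18. n12.live = -9  [len(a.sig) - 11]
19. n13.live = -1  [-1]
20. n14.sig = "pp"  [terminal]
21. n13.depth = false  [B.live > -1]
22. n12.depth = false  [B₁.depth == true]
23. n10.fin = "umy"  [a.sig ++ "y"]
24. n1.depth = false  [false]
25. n15.live = -3  [-3]
26. n15.off = 6  [6]
27. n16.sig = "pz"  [terminal]
28. n17.live = 12  [C₀.off * 3 - 6]
29. n17.off = -7  [C₀.live * 3 + 2]
30. n18.idx = -6  [terminal]
31. n17.idx = -6  [C.live - 18]
32. n15.idx = 9  [C₁.idx * 2 + 21]
33. n19.ok = true  [C.idx > 8]
34. n20.idx = 19  [terminal]
35. n21.live = 27  [f.idx * 2 - 11]
36. n21.off = 10  [f.idx * 2 - 28]
37. n22.live = 11  [C.live - 16]
38. n23.sig = "km"  [terminal]
39. n24.idx = -7  [terminal]
40. n25.off = true  [true]
41. n25.cnt = true  [B.live > 10]
42. n25.live = "ykm"  ["y" ++ a.sig]
43. n26.idx = -9  [terminal]
44. n25.acc = true  [A.off == true]
45. n22.depth = false  [A.acc == false]
46. n21.idx = 4  [C.off + C.live - 33]
47. n19.fin = "pp"  ["pp"]
48. n0.fin = "ppy"  [S₁.fin ++ "y"]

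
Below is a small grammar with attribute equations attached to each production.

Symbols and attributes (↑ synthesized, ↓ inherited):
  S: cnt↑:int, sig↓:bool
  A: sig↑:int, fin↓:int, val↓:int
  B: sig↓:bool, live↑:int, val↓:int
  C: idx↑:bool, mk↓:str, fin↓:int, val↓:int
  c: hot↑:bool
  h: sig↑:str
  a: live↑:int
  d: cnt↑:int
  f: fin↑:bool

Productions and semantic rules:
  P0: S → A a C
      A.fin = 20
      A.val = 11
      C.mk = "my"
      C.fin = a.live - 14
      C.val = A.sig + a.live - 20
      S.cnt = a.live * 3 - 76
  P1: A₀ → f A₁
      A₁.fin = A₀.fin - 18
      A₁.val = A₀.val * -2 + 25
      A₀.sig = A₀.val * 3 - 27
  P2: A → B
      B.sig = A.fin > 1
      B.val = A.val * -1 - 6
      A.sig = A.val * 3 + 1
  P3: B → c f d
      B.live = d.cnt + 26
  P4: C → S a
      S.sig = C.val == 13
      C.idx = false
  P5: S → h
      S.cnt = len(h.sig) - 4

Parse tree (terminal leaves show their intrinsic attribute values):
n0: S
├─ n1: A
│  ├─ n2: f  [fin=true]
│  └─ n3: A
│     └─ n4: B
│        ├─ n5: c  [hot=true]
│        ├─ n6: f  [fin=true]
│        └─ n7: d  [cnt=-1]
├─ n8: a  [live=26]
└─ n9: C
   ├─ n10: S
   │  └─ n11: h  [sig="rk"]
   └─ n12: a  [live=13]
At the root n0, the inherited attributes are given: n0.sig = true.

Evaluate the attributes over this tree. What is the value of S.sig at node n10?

false

1. n0.sig = true  [given at root]
2. n1.fin = 20  [20]
3. n1.val = 11  [11]
4. n2.fin = true  [terminal]
5. n3.fin = 2  [A₀.fin - 18]
6. n3.val = 3  [A₀.val * -2 + 25]
7. n4.sig = true  [A.fin > 1]
8. n4.val = -9  [A.val * -1 - 6]
9. n5.hot = true  [terminal]
10. n6.fin = true  [terminal]
11. n7.cnt = -1  [terminal]
12. n4.live = 25  [d.cnt + 26]
13. n3.sig = 10  [A.val * 3 + 1]
14. n1.sig = 6  [A₀.val * 3 - 27]
15. n8.live = 26  [terminal]
16. n9.mk = "my"  ["my"]
17. n9.fin = 12  [a.live - 14]
18. n9.val = 12  [A.sig + a.live - 20]
19. n10.sig = false  [C.val == 13]
20. n11.sig = "rk"  [terminal]
21. n10.cnt = -2  [len(h.sig) - 4]
22. n12.live = 13  [terminal]
23. n9.idx = false  [false]
24. n0.cnt = 2  [a.live * 3 - 76]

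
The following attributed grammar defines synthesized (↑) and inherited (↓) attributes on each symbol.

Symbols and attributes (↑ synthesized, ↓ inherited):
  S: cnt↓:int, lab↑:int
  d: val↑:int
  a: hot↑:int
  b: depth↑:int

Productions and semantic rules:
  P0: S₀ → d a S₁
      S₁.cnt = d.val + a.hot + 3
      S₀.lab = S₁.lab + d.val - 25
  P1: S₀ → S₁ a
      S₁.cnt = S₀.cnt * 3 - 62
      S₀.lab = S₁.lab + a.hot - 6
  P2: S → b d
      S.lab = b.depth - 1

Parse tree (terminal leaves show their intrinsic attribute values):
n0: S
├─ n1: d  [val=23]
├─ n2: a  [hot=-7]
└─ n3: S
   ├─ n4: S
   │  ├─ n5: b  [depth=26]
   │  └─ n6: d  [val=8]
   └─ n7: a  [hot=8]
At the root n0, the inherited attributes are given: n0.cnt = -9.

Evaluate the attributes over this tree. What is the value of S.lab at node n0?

25

1. n0.cnt = -9  [given at root]
2. n1.val = 23  [terminal]
3. n2.hot = -7  [terminal]
4. n3.cnt = 19  [d.val + a.hot + 3]
5. n4.cnt = -5  [S₀.cnt * 3 - 62]
6. n5.depth = 26  [terminal]
7. n6.val = 8  [terminal]
8. n4.lab = 25  [b.depth - 1]
9. n7.hot = 8  [terminal]
10. n3.lab = 27  [S₁.lab + a.hot - 6]
11. n0.lab = 25  [S₁.lab + d.val - 25]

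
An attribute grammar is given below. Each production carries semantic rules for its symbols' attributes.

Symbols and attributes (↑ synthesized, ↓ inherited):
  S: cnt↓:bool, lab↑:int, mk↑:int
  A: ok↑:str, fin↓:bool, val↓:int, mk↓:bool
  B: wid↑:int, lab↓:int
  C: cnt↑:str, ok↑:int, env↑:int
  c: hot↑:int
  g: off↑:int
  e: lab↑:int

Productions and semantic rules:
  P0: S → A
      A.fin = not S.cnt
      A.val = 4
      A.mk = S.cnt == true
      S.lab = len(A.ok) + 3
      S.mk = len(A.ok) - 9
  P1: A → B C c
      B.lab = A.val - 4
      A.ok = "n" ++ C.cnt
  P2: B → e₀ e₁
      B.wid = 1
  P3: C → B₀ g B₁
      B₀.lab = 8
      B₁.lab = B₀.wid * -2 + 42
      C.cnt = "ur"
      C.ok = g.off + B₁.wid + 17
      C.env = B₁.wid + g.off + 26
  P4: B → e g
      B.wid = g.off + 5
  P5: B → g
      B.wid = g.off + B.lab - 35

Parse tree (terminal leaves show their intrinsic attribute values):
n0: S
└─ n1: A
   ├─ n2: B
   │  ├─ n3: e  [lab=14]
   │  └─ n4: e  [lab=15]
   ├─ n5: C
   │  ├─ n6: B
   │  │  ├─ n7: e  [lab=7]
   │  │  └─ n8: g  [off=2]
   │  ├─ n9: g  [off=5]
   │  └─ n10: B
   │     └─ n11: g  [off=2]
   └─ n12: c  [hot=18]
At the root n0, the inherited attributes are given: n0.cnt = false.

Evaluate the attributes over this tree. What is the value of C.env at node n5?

1. n0.cnt = false  [given at root]
2. n1.fin = true  [not S.cnt]
3. n1.val = 4  [4]
4. n1.mk = false  [S.cnt == true]
5. n2.lab = 0  [A.val - 4]
6. n3.lab = 14  [terminal]
7. n4.lab = 15  [terminal]
8. n2.wid = 1  [1]
9. n6.lab = 8  [8]
10. n7.lab = 7  [terminal]
11. n8.off = 2  [terminal]
12. n6.wid = 7  [g.off + 5]
13. n9.off = 5  [terminal]
14. n10.lab = 28  [B₀.wid * -2 + 42]
15. n11.off = 2  [terminal]
16. n10.wid = -5  [g.off + B.lab - 35]
17. n5.cnt = "ur"  ["ur"]
18. n5.ok = 17  [g.off + B₁.wid + 17]
19. n5.env = 26  [B₁.wid + g.off + 26]
20. n12.hot = 18  [terminal]
21. n1.ok = "nur"  ["n" ++ C.cnt]
22. n0.lab = 6  [len(A.ok) + 3]
23. n0.mk = -6  [len(A.ok) - 9]

26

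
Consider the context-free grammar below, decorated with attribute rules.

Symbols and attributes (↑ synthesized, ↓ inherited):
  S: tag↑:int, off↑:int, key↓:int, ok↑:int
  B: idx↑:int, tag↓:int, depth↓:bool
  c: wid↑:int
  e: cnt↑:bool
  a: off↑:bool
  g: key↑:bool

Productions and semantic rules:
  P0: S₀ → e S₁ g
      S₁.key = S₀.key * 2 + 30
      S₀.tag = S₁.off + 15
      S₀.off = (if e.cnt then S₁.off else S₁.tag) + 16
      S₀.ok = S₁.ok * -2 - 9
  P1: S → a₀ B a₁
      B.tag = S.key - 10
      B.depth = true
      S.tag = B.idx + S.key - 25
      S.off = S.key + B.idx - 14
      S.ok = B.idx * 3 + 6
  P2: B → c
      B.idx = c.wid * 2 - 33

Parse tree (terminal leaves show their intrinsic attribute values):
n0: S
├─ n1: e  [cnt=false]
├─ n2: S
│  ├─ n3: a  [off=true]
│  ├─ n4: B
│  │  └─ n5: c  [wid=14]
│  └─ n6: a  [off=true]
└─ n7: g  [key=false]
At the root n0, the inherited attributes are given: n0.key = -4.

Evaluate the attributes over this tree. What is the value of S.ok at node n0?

1. n0.key = -4  [given at root]
2. n1.cnt = false  [terminal]
3. n2.key = 22  [S₀.key * 2 + 30]
4. n3.off = true  [terminal]
5. n4.tag = 12  [S.key - 10]
6. n4.depth = true  [true]
7. n5.wid = 14  [terminal]
8. n4.idx = -5  [c.wid * 2 - 33]
9. n6.off = true  [terminal]
10. n2.tag = -8  [B.idx + S.key - 25]
11. n2.off = 3  [S.key + B.idx - 14]
12. n2.ok = -9  [B.idx * 3 + 6]
13. n7.key = false  [terminal]
14. n0.tag = 18  [S₁.off + 15]
15. n0.off = 8  [(if e.cnt then S₁.off else S₁.tag) + 16]
16. n0.ok = 9  [S₁.ok * -2 - 9]

9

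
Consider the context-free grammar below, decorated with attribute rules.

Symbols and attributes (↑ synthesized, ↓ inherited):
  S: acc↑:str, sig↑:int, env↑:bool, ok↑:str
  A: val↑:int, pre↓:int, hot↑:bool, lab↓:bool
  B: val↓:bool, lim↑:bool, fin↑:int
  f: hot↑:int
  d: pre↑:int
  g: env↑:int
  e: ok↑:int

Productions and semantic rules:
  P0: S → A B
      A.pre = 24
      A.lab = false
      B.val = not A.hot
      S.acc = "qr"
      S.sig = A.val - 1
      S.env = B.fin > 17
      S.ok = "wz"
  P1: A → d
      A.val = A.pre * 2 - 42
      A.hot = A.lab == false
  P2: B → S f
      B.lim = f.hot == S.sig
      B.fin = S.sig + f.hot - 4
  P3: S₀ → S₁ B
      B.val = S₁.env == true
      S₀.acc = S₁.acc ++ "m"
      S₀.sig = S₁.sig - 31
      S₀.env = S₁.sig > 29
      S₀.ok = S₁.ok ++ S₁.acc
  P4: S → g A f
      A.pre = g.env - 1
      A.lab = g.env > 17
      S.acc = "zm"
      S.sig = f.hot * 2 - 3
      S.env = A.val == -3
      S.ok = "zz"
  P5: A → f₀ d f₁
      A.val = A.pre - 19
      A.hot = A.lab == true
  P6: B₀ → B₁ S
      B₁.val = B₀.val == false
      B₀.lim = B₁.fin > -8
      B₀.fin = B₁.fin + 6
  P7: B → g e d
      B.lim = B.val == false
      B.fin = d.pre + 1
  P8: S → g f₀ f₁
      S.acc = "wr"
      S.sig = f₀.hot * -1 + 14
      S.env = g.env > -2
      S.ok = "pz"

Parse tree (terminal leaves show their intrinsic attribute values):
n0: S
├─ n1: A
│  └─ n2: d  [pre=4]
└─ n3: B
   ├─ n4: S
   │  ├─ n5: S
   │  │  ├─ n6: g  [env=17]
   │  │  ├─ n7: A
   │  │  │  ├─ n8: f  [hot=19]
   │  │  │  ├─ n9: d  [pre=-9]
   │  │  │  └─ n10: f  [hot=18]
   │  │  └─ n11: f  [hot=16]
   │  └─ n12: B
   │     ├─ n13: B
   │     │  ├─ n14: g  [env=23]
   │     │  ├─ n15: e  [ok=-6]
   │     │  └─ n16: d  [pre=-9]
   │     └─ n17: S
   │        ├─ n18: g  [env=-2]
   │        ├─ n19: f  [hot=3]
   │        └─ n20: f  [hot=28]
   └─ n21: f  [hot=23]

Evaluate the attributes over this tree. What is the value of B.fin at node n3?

1. n1.pre = 24  [24]
2. n1.lab = false  [false]
3. n2.pre = 4  [terminal]
4. n1.val = 6  [A.pre * 2 - 42]
5. n1.hot = true  [A.lab == false]
6. n3.val = false  [not A.hot]
7. n6.env = 17  [terminal]
8. n7.pre = 16  [g.env - 1]
9. n7.lab = false  [g.env > 17]
10. n8.hot = 19  [terminal]
11. n9.pre = -9  [terminal]
12. n10.hot = 18  [terminal]
13. n7.val = -3  [A.pre - 19]
14. n7.hot = false  [A.lab == true]
15. n11.hot = 16  [terminal]
16. n5.acc = "zm"  ["zm"]
17. n5.sig = 29  [f.hot * 2 - 3]
18. n5.env = true  [A.val == -3]
19. n5.ok = "zz"  ["zz"]
20. n12.val = true  [S₁.env == true]
21. n13.val = false  [B₀.val == false]
22. n14.env = 23  [terminal]
23. n15.ok = -6  [terminal]
24. n16.pre = -9  [terminal]
25. n13.lim = true  [B.val == false]
26. n13.fin = -8  [d.pre + 1]
27. n18.env = -2  [terminal]
28. n19.hot = 3  [terminal]
29. n20.hot = 28  [terminal]
30. n17.acc = "wr"  ["wr"]
31. n17.sig = 11  [f₀.hot * -1 + 14]
32. n17.env = false  [g.env > -2]
33. n17.ok = "pz"  ["pz"]
34. n12.lim = false  [B₁.fin > -8]
35. n12.fin = -2  [B₁.fin + 6]
36. n4.acc = "zmm"  [S₁.acc ++ "m"]
37. n4.sig = -2  [S₁.sig - 31]
38. n4.env = false  [S₁.sig > 29]
39. n4.ok = "zzzm"  [S₁.ok ++ S₁.acc]
40. n21.hot = 23  [terminal]
41. n3.lim = false  [f.hot == S.sig]
42. n3.fin = 17  [S.sig + f.hot - 4]
43. n0.acc = "qr"  ["qr"]
44. n0.sig = 5  [A.val - 1]
45. n0.env = false  [B.fin > 17]
46. n0.ok = "wz"  ["wz"]

17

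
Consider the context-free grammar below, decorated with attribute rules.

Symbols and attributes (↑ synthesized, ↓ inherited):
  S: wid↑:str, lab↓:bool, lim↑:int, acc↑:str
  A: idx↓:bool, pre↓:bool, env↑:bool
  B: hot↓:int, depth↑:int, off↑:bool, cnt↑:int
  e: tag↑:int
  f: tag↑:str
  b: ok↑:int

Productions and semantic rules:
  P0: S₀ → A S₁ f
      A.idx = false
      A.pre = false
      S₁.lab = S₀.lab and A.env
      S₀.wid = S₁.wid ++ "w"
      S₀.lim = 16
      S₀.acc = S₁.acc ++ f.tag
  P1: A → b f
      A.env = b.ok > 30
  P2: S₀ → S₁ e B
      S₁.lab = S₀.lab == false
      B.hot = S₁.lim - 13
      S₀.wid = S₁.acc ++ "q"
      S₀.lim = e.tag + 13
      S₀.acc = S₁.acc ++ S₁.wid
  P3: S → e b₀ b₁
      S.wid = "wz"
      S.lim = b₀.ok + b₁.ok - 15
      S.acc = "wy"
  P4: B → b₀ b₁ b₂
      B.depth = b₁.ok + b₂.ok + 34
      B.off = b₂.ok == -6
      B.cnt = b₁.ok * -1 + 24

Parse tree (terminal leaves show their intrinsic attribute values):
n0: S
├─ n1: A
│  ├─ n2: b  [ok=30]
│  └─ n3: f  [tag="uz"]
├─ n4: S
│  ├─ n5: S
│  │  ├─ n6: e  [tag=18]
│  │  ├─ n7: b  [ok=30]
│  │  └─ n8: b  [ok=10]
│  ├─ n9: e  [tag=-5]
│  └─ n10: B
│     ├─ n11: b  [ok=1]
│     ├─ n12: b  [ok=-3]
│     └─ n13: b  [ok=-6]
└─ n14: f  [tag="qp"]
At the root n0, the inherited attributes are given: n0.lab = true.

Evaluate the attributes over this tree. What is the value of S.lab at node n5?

true

1. n0.lab = true  [given at root]
2. n1.idx = false  [false]
3. n1.pre = false  [false]
4. n2.ok = 30  [terminal]
5. n3.tag = "uz"  [terminal]
6. n1.env = false  [b.ok > 30]
7. n4.lab = false  [S₀.lab and A.env]
8. n5.lab = true  [S₀.lab == false]
9. n6.tag = 18  [terminal]
10. n7.ok = 30  [terminal]
11. n8.ok = 10  [terminal]
12. n5.wid = "wz"  ["wz"]
13. n5.lim = 25  [b₀.ok + b₁.ok - 15]
14. n5.acc = "wy"  ["wy"]
15. n9.tag = -5  [terminal]
16. n10.hot = 12  [S₁.lim - 13]
17. n11.ok = 1  [terminal]
18. n12.ok = -3  [terminal]
19. n13.ok = -6  [terminal]
20. n10.depth = 25  [b₁.ok + b₂.ok + 34]
21. n10.off = true  [b₂.ok == -6]
22. n10.cnt = 27  [b₁.ok * -1 + 24]
23. n4.wid = "wyq"  [S₁.acc ++ "q"]
24. n4.lim = 8  [e.tag + 13]
25. n4.acc = "wywz"  [S₁.acc ++ S₁.wid]
26. n14.tag = "qp"  [terminal]
27. n0.wid = "wyqw"  [S₁.wid ++ "w"]
28. n0.lim = 16  [16]
29. n0.acc = "wywzqp"  [S₁.acc ++ f.tag]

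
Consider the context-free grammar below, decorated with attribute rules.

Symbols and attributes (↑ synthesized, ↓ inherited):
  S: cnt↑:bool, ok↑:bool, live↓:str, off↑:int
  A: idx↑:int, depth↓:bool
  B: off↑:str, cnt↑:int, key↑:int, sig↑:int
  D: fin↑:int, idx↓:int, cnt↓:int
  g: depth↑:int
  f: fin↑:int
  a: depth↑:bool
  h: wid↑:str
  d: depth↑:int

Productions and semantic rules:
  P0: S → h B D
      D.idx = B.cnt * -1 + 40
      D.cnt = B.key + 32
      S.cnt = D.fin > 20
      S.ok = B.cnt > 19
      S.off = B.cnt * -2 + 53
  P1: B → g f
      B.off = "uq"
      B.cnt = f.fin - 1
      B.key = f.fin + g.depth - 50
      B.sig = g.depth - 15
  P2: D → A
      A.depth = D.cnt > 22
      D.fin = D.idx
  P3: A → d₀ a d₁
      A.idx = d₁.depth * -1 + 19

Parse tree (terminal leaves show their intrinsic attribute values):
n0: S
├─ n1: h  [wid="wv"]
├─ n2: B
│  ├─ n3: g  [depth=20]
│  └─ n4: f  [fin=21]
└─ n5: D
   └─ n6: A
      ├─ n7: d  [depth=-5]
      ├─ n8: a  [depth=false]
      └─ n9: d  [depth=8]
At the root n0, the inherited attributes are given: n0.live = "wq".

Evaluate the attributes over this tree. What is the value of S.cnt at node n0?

1. n0.live = "wq"  [given at root]
2. n1.wid = "wv"  [terminal]
3. n3.depth = 20  [terminal]
4. n4.fin = 21  [terminal]
5. n2.off = "uq"  ["uq"]
6. n2.cnt = 20  [f.fin - 1]
7. n2.key = -9  [f.fin + g.depth - 50]
8. n2.sig = 5  [g.depth - 15]
9. n5.idx = 20  [B.cnt * -1 + 40]
10. n5.cnt = 23  [B.key + 32]
11. n6.depth = true  [D.cnt > 22]
12. n7.depth = -5  [terminal]
13. n8.depth = false  [terminal]
14. n9.depth = 8  [terminal]
15. n6.idx = 11  [d₁.depth * -1 + 19]
16. n5.fin = 20  [D.idx]
17. n0.cnt = false  [D.fin > 20]
18. n0.ok = true  [B.cnt > 19]
19. n0.off = 13  [B.cnt * -2 + 53]

false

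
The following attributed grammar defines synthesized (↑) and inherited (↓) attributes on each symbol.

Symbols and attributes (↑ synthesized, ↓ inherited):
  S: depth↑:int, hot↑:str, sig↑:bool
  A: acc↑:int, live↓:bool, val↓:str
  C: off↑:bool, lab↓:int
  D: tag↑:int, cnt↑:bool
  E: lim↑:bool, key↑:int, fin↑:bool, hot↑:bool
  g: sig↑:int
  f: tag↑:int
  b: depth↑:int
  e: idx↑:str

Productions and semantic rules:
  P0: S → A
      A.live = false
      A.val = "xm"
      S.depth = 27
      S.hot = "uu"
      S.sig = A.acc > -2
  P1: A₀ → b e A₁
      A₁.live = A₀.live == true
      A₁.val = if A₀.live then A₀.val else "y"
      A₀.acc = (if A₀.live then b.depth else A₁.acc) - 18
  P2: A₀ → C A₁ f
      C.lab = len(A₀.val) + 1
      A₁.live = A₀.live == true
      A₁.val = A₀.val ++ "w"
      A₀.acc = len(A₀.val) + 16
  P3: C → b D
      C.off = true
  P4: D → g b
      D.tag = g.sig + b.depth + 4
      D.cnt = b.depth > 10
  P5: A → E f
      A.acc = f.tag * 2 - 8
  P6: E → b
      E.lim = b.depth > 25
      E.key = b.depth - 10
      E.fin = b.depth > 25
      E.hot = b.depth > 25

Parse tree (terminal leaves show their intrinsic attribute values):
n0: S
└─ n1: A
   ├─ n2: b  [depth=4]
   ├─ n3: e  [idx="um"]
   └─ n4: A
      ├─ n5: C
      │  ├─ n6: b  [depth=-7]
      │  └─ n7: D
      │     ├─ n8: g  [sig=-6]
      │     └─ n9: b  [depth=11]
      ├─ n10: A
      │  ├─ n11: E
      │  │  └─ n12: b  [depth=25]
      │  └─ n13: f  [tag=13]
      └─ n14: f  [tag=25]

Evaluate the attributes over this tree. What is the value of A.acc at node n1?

1. n1.live = false  [false]
2. n1.val = "xm"  ["xm"]
3. n2.depth = 4  [terminal]
4. n3.idx = "um"  [terminal]
5. n4.live = false  [A₀.live == true]
6. n4.val = "y"  [if A₀.live then A₀.val else "y"]
7. n5.lab = 2  [len(A₀.val) + 1]
8. n6.depth = -7  [terminal]
9. n8.sig = -6  [terminal]
10. n9.depth = 11  [terminal]
11. n7.tag = 9  [g.sig + b.depth + 4]
12. n7.cnt = true  [b.depth > 10]
13. n5.off = true  [true]
14. n10.live = false  [A₀.live == true]
15. n10.val = "yw"  [A₀.val ++ "w"]
16. n12.depth = 25  [terminal]
17. n11.lim = false  [b.depth > 25]
18. n11.key = 15  [b.depth - 10]
19. n11.fin = false  [b.depth > 25]
20. n11.hot = false  [b.depth > 25]
21. n13.tag = 13  [terminal]
22. n10.acc = 18  [f.tag * 2 - 8]
23. n14.tag = 25  [terminal]
24. n4.acc = 17  [len(A₀.val) + 16]
25. n1.acc = -1  [(if A₀.live then b.depth else A₁.acc) - 18]
26. n0.depth = 27  [27]
27. n0.hot = "uu"  ["uu"]
28. n0.sig = true  [A.acc > -2]

-1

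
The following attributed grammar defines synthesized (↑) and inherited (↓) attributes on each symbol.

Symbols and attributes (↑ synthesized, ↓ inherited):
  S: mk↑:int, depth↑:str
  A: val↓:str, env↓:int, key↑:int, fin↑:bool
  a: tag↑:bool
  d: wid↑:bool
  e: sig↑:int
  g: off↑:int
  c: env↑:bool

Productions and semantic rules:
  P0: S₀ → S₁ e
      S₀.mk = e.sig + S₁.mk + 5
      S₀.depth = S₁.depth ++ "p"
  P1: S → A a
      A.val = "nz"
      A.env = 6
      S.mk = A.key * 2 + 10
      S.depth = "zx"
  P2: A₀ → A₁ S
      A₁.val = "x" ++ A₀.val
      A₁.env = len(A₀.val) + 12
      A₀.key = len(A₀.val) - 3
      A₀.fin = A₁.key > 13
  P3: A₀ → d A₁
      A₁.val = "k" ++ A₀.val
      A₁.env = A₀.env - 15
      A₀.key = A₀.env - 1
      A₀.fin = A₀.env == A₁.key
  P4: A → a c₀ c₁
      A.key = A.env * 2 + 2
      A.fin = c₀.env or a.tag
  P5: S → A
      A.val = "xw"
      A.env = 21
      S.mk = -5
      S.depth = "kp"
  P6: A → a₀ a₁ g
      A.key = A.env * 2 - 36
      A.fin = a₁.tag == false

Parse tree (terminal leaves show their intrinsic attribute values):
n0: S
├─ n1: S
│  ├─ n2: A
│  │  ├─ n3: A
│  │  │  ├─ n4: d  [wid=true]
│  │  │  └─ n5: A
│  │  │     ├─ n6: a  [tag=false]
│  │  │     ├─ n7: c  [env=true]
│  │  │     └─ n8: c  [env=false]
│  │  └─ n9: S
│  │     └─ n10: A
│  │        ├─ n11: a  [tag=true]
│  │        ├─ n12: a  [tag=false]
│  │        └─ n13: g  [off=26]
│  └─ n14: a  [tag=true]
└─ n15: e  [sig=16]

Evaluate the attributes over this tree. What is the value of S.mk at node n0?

29

1. n2.val = "nz"  ["nz"]
2. n2.env = 6  [6]
3. n3.val = "xnz"  ["x" ++ A₀.val]
4. n3.env = 14  [len(A₀.val) + 12]
5. n4.wid = true  [terminal]
6. n5.val = "kxnz"  ["k" ++ A₀.val]
7. n5.env = -1  [A₀.env - 15]
8. n6.tag = false  [terminal]
9. n7.env = true  [terminal]
10. n8.env = false  [terminal]
11. n5.key = 0  [A.env * 2 + 2]
12. n5.fin = true  [c₀.env or a.tag]
13. n3.key = 13  [A₀.env - 1]
14. n3.fin = false  [A₀.env == A₁.key]
15. n10.val = "xw"  ["xw"]
16. n10.env = 21  [21]
17. n11.tag = true  [terminal]
18. n12.tag = false  [terminal]
19. n13.off = 26  [terminal]
20. n10.key = 6  [A.env * 2 - 36]
21. n10.fin = true  [a₁.tag == false]
22. n9.mk = -5  [-5]
23. n9.depth = "kp"  ["kp"]
24. n2.key = -1  [len(A₀.val) - 3]
25. n2.fin = false  [A₁.key > 13]
26. n14.tag = true  [terminal]
27. n1.mk = 8  [A.key * 2 + 10]
28. n1.depth = "zx"  ["zx"]
29. n15.sig = 16  [terminal]
30. n0.mk = 29  [e.sig + S₁.mk + 5]
31. n0.depth = "zxp"  [S₁.depth ++ "p"]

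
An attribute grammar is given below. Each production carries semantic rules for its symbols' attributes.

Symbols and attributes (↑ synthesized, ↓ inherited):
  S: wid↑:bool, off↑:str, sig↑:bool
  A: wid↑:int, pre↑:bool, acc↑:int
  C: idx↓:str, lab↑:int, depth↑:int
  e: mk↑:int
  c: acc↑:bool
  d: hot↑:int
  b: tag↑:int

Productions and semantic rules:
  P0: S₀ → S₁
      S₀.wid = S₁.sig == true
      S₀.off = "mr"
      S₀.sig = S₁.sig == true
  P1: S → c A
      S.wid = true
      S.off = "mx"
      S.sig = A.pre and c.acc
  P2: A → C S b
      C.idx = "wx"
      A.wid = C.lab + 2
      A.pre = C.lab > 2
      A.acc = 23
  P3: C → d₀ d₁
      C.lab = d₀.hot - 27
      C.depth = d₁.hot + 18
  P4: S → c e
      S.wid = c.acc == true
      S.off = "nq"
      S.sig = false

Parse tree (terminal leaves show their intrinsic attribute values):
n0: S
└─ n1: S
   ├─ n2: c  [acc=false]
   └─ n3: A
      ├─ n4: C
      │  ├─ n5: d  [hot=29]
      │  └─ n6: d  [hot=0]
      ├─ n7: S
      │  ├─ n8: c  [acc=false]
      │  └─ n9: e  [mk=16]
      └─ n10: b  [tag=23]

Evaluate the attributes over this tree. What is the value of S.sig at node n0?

1. n2.acc = false  [terminal]
2. n4.idx = "wx"  ["wx"]
3. n5.hot = 29  [terminal]
4. n6.hot = 0  [terminal]
5. n4.lab = 2  [d₀.hot - 27]
6. n4.depth = 18  [d₁.hot + 18]
7. n8.acc = false  [terminal]
8. n9.mk = 16  [terminal]
9. n7.wid = false  [c.acc == true]
10. n7.off = "nq"  ["nq"]
11. n7.sig = false  [false]
12. n10.tag = 23  [terminal]
13. n3.wid = 4  [C.lab + 2]
14. n3.pre = false  [C.lab > 2]
15. n3.acc = 23  [23]
16. n1.wid = true  [true]
17. n1.off = "mx"  ["mx"]
18. n1.sig = false  [A.pre and c.acc]
19. n0.wid = false  [S₁.sig == true]
20. n0.off = "mr"  ["mr"]
21. n0.sig = false  [S₁.sig == true]

false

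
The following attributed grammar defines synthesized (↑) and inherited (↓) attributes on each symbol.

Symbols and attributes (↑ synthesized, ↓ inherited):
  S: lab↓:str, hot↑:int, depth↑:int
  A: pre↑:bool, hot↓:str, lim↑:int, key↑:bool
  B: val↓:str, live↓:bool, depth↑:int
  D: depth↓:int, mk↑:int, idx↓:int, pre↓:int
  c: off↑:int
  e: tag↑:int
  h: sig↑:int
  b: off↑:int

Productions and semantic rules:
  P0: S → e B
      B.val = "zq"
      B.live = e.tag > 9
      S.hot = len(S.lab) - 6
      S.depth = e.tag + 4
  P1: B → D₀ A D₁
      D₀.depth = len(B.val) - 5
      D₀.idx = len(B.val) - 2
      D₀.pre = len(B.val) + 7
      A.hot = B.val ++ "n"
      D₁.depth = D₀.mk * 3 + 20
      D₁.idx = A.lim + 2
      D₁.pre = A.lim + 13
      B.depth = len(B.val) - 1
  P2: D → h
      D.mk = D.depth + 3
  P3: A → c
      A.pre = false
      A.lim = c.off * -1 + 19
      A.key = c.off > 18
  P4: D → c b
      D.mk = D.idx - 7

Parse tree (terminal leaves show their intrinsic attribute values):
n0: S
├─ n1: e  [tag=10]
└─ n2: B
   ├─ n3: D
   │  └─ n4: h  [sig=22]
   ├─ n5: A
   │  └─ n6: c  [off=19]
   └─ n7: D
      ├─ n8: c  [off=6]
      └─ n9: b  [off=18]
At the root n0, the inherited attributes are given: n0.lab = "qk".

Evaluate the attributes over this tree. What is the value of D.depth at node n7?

1. n0.lab = "qk"  [given at root]
2. n1.tag = 10  [terminal]
3. n2.val = "zq"  ["zq"]
4. n2.live = true  [e.tag > 9]
5. n3.depth = -3  [len(B.val) - 5]
6. n3.idx = 0  [len(B.val) - 2]
7. n3.pre = 9  [len(B.val) + 7]
8. n4.sig = 22  [terminal]
9. n3.mk = 0  [D.depth + 3]
10. n5.hot = "zqn"  [B.val ++ "n"]
11. n6.off = 19  [terminal]
12. n5.pre = false  [false]
13. n5.lim = 0  [c.off * -1 + 19]
14. n5.key = true  [c.off > 18]
15. n7.depth = 20  [D₀.mk * 3 + 20]
16. n7.idx = 2  [A.lim + 2]
17. n7.pre = 13  [A.lim + 13]
18. n8.off = 6  [terminal]
19. n9.off = 18  [terminal]
20. n7.mk = -5  [D.idx - 7]
21. n2.depth = 1  [len(B.val) - 1]
22. n0.hot = -4  [len(S.lab) - 6]
23. n0.depth = 14  [e.tag + 4]

20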